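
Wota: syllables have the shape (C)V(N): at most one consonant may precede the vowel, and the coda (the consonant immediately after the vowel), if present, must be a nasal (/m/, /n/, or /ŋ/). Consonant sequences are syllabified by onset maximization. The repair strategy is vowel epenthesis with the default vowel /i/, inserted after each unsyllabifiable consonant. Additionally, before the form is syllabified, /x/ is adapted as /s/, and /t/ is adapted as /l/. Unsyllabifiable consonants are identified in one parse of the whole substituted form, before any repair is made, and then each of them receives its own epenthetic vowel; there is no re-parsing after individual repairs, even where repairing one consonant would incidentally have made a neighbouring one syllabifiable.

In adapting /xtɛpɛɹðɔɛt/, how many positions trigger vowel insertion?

3

After substitution the input is /slɛpɛɹðɔɛl/.
The unsyllabifiable consonants are /s/, /ɹ/, /l/; each receives one epenthetic vowel.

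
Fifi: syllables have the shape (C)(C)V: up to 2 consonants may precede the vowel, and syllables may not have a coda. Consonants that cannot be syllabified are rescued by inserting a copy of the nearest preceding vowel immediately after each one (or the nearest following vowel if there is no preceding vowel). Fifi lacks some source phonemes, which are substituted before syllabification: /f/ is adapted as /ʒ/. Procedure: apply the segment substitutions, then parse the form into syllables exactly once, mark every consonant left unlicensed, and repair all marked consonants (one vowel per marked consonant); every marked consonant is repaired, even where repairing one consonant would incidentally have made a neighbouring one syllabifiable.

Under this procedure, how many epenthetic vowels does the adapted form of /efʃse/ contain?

1

After substitution the input is /eʒʃse/.
The unsyllabifiable consonants are /ʒ/; each receives one epenthetic vowel.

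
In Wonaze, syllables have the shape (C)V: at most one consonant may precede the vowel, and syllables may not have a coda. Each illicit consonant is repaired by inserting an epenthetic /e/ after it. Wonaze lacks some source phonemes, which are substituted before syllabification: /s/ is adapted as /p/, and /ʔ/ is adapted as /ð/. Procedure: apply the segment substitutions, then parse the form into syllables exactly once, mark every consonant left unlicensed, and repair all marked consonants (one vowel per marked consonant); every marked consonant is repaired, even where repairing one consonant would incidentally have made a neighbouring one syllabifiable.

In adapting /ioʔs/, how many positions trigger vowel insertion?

After substitution the input is /ioðp/.
The unsyllabifiable consonants are /ð/, /p/; each receives one epenthetic vowel.

2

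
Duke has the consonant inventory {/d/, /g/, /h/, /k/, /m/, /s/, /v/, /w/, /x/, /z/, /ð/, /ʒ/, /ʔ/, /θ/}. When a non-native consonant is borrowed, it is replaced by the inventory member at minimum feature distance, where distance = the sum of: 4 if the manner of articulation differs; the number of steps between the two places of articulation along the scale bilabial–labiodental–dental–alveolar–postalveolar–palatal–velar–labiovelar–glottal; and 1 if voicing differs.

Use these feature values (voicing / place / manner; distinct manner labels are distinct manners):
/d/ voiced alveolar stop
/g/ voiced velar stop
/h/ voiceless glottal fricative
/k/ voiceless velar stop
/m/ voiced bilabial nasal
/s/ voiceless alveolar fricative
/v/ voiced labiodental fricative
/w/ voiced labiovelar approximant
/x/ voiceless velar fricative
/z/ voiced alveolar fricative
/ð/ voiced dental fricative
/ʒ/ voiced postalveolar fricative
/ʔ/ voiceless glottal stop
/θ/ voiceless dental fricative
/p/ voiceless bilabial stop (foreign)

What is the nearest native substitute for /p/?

/d/ is closest: same manner (stop), place distance 3 (bilabial→alveolar), voicing differs (+1); total 4. Next closest is /m/ at distance 5.

d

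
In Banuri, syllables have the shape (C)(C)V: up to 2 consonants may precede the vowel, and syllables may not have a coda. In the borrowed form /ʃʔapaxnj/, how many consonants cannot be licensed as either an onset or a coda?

3

Under (C)(C)V, the unsyllabifiable consonants are /x/, /n/, /j/ (no codas are permitted; onsets may contain at most 2 consonants).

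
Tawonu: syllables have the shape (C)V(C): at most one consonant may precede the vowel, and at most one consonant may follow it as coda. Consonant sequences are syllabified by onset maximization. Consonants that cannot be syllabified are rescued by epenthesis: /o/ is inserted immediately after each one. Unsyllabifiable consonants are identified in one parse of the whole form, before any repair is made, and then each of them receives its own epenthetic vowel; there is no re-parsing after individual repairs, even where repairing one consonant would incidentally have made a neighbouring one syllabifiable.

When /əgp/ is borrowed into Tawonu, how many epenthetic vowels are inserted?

1

The unsyllabifiable consonants are /p/; each receives one epenthetic vowel.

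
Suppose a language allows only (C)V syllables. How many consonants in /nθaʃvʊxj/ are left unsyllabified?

4

Syllabifying with onset maximization leaves /n/, /ʃ/, /x/, /j/ stranded (no codas are permitted; onsets are limited to one consonant).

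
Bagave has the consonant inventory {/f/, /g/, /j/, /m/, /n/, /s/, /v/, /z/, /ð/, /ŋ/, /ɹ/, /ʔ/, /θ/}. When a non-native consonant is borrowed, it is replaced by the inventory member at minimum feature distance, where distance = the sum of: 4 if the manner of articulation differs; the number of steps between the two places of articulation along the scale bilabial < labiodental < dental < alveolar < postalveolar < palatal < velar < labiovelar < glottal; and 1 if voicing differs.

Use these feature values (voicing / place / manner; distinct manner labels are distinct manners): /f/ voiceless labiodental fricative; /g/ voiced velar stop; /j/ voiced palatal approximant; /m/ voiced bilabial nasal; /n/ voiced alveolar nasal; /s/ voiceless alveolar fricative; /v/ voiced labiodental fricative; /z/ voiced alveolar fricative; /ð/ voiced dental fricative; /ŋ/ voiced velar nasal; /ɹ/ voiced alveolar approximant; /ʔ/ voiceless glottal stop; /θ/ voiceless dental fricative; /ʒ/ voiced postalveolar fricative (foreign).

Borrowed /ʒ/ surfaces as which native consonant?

/z/ is closest: same manner (fricative), place distance 1 (postalveolar→alveolar), same voicing; total 1. Next closest is /s/ at distance 2.

z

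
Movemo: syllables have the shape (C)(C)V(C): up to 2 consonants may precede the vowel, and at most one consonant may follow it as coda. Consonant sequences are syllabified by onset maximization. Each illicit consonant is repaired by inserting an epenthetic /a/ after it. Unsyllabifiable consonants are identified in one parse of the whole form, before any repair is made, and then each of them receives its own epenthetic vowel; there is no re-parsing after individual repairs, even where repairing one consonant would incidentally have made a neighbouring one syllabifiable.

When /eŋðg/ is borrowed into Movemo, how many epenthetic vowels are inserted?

The unsyllabifiable consonants are /ð/, /g/; each receives one epenthetic vowel.

2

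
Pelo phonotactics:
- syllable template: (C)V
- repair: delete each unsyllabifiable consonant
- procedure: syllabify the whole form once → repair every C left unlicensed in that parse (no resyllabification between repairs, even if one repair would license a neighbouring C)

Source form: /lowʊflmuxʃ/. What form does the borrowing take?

The consonants /f/, /l/, /x/, /ʃ/ cannot be parsed into a legal (C)V syllable (no codas are permitted; onsets are limited to one consonant).
Each unlicensed consonant is deleted: /f/, /l/, /x/, /ʃ/.

lowʊmu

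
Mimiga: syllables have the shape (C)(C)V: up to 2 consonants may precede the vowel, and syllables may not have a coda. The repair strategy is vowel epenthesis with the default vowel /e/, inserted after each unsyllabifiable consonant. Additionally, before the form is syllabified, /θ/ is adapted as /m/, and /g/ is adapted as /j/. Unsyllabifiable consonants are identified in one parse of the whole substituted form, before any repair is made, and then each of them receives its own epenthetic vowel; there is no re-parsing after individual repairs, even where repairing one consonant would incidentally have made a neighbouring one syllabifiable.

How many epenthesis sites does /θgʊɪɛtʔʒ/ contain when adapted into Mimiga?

After substitution the input is /mjʊɪɛtʔʒ/.
The unsyllabifiable consonants are /t/, /ʔ/, /ʒ/; each receives one epenthetic vowel.

3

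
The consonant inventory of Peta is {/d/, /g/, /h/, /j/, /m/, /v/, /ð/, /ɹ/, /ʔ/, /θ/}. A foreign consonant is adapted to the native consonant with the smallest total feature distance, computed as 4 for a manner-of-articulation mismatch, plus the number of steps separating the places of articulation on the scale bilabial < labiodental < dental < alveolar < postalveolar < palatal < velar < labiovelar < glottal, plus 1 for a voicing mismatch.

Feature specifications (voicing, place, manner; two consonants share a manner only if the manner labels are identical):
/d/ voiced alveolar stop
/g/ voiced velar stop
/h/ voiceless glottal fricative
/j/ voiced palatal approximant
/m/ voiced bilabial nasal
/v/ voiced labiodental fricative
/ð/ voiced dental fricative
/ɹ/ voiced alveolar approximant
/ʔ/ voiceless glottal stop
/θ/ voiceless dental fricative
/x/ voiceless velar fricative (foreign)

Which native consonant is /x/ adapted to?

h

/h/ is closest: same manner (fricative), place distance 2 (velar→glottal), same voicing; total 2. Next closest is /θ/ at distance 4.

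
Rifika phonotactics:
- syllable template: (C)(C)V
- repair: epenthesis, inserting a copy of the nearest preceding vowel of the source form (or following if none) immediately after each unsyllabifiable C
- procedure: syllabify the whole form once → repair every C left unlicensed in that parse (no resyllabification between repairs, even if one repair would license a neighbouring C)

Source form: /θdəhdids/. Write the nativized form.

Under (C)(C)V, the unsyllabifiable consonants are /d/, /s/ (no codas are permitted; onsets may contain at most 2 consonants).
Inserting the epenthetic vowel yields /d/ → /di/, /s/ → /si/.

θdəhdidisi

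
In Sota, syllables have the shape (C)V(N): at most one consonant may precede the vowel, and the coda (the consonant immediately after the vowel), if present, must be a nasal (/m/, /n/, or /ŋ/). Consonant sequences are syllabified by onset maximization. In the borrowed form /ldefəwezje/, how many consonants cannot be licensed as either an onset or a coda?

Syllabifying with onset maximization leaves /l/, /z/ stranded (only a nasal (/m/, /n/, or /ŋ/) is licensed in coda position; onsets are limited to one consonant).

2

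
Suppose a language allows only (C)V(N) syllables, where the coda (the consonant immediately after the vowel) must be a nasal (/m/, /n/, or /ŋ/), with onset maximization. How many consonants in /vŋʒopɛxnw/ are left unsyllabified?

5

Syllabifying with onset maximization leaves /v/, /ŋ/, /x/, /n/, /w/ stranded (only a nasal (/m/, /n/, or /ŋ/) is licensed in coda position; onsets are limited to one consonant).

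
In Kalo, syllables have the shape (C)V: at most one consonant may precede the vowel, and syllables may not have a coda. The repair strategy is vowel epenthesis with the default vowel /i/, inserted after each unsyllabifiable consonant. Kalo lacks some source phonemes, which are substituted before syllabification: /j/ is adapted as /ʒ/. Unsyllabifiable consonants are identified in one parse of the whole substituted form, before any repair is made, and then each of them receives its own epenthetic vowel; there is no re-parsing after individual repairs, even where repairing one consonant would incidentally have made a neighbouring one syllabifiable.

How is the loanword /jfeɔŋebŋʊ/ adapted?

Substitution: /j/ → /ʒ/, giving /ʒfeɔŋebŋʊ/.
Under (C)V, the unsyllabifiable consonants are /ʒ/, /b/ (no codas are permitted; onsets are limited to one consonant).
Each unlicensed consonant becomes the onset of a new syllable: /ʒ/ → /ʒi/, /b/ → /bi/.

ʒifeɔŋebiŋʊ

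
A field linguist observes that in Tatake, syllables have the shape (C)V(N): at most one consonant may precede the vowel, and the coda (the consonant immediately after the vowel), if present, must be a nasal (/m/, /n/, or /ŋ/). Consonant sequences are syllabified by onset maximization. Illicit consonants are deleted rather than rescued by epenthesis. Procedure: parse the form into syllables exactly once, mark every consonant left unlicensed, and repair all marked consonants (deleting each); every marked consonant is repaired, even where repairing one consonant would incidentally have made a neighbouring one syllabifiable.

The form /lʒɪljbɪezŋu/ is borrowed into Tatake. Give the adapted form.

Under (C)V(N), the unsyllabifiable consonants are /l/, /l/, /j/, /z/ (only a nasal (/m/, /n/, or /ŋ/) is licensed in coda position; onsets are limited to one consonant).
Deleting the stranded consonants removes /l/, /l/, /j/, /z/.

ʒɪbɪeŋu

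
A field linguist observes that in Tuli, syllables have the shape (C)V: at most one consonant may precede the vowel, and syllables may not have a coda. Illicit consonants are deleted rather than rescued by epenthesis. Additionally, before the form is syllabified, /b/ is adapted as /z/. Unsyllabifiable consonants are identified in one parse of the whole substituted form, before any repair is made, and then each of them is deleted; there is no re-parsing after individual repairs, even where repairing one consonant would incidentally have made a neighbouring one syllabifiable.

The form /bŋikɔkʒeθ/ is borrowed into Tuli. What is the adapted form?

ŋikɔʒe

Substitution: /b/ → /z/, giving /zŋikɔkʒeθ/.
Under (C)V, the unsyllabifiable consonants are /z/, /k/, /θ/ (no codas are permitted; onsets are limited to one consonant).
Each unlicensed consonant is deleted: /z/, /k/, /θ/.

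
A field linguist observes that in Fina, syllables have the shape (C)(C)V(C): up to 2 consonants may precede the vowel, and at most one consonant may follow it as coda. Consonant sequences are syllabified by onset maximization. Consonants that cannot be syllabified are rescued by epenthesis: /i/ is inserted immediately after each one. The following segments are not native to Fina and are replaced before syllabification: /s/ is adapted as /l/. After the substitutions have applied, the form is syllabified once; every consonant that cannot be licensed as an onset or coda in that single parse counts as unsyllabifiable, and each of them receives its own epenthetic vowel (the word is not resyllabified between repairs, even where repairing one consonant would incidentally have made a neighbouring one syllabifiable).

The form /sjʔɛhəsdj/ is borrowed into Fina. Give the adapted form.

Substitution: /s/ → /l/, giving /ljʔɛhəldj/.
Syllabifying with onset maximization leaves /l/, /d/, /j/ stranded (at most one coda consonant is licensed; onsets may contain at most 2 consonants).
Inserting the epenthetic vowel yields /l/ → /li/, /d/ → /di/, /j/ → /ji/.

lijʔɛhəldiji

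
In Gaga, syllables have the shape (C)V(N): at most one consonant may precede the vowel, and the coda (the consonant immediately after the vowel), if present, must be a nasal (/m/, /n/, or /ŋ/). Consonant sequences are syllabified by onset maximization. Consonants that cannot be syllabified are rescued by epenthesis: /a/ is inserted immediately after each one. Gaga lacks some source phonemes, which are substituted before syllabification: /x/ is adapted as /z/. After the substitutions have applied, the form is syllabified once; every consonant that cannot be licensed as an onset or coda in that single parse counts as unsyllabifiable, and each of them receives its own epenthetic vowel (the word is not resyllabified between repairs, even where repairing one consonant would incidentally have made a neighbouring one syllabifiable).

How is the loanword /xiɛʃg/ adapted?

ziɛʃaga

Substitution: /x/ → /z/, giving /ziɛʃg/.
Under (C)V(N), the unsyllabifiable consonants are /ʃ/, /g/ (only a nasal (/m/, /n/, or /ŋ/) is licensed in coda position; onsets are limited to one consonant).
Each unlicensed consonant becomes the onset of a new syllable: /ʃ/ → /ʃa/, /g/ → /ga/.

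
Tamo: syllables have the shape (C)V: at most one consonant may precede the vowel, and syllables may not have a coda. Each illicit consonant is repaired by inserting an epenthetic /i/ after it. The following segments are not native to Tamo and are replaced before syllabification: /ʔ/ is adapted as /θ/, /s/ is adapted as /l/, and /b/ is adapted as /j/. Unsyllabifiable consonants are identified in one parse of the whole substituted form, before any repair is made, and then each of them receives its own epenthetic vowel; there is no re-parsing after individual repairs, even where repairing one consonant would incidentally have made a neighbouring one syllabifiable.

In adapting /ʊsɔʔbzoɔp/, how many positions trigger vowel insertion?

3

After substitution the input is /ʊlɔθjzoɔp/.
The unsyllabifiable consonants are /θ/, /j/, /p/; each receives one epenthetic vowel.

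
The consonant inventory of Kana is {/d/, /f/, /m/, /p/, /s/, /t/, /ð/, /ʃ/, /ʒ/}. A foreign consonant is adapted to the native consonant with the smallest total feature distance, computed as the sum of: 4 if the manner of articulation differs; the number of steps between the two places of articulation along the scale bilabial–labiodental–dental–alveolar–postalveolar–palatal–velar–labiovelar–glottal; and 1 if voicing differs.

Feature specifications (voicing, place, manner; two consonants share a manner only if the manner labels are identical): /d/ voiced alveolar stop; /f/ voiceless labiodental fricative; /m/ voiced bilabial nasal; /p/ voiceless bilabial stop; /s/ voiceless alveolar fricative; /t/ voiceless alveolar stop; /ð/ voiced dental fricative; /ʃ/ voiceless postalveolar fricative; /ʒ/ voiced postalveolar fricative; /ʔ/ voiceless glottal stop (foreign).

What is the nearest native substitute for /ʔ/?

t

/t/ is closest: same manner (stop), place distance 5 (glottal→alveolar), same voicing; total 5. Next closest is /d/ at distance 6.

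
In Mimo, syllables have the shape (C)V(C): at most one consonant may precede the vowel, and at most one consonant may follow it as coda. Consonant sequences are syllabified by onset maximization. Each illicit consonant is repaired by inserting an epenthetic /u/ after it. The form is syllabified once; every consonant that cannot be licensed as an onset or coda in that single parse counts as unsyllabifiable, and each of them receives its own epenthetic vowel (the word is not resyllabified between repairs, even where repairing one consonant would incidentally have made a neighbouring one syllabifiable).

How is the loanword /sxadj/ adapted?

suxadju

Syllabifying with onset maximization leaves /s/, /j/ stranded (at most one coda consonant is licensed; onsets are limited to one consonant).
Each unlicensed consonant becomes the onset of a new syllable: /s/ → /su/, /j/ → /ju/.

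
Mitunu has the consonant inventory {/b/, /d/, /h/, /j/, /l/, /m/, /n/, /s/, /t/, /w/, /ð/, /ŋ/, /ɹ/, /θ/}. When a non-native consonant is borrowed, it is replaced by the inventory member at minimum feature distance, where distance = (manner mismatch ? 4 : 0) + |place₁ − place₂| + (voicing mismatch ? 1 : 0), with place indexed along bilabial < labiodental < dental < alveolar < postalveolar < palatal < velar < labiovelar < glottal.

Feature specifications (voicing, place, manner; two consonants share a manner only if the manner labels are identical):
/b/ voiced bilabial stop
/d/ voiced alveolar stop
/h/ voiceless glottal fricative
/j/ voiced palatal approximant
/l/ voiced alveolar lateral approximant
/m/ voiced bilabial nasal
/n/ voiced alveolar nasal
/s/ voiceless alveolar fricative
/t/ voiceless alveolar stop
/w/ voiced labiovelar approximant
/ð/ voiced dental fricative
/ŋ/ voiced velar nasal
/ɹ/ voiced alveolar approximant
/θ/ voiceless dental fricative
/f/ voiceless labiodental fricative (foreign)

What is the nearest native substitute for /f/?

θ

/θ/ is closest: same manner (fricative), place distance 1 (labiodental→dental), same voicing; total 1. Next closest is /s/ at distance 2.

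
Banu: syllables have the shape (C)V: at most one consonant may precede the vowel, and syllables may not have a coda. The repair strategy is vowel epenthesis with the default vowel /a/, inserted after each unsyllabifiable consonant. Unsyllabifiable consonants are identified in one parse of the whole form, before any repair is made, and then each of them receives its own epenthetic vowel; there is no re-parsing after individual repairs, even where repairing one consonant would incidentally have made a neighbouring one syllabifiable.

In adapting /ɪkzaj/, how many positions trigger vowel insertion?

The unsyllabifiable consonants are /k/, /j/; each receives one epenthetic vowel.

2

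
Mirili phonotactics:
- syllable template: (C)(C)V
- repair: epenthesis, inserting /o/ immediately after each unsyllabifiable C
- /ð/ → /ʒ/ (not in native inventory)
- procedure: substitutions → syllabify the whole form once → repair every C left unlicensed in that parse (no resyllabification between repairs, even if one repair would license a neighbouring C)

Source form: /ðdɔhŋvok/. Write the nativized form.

ʒdɔhoŋvoko

Substitution: /ð/ → /ʒ/, giving /ʒdɔhŋvok/.
Syllabifying with onset maximization leaves /h/, /k/ stranded (no codas are permitted; onsets may contain at most 2 consonants).
Each unlicensed consonant becomes the onset of a new syllable: /h/ → /ho/, /k/ → /ko/.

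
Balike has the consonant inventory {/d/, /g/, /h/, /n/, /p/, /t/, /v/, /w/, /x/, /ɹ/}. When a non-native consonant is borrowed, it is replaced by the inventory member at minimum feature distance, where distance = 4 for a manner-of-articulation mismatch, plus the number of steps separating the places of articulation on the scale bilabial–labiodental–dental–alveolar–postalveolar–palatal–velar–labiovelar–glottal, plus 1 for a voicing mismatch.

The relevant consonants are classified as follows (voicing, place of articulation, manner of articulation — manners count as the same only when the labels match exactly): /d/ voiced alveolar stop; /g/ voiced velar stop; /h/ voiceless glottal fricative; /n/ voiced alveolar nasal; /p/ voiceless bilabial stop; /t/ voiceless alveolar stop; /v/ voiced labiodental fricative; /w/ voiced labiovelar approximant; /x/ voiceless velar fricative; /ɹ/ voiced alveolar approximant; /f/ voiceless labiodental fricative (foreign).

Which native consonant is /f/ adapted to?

/v/ is closest: same manner (fricative), place distance 0 (labiodental→labiodental), voicing differs (+1); total 1. Next closest is /p/ at distance 5.

v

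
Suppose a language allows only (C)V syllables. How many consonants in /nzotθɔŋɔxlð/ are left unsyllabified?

The consonants /n/, /t/, /x/, /l/, /ð/ cannot be parsed into a legal (C)V syllable (no codas are permitted; onsets are limited to one consonant).

5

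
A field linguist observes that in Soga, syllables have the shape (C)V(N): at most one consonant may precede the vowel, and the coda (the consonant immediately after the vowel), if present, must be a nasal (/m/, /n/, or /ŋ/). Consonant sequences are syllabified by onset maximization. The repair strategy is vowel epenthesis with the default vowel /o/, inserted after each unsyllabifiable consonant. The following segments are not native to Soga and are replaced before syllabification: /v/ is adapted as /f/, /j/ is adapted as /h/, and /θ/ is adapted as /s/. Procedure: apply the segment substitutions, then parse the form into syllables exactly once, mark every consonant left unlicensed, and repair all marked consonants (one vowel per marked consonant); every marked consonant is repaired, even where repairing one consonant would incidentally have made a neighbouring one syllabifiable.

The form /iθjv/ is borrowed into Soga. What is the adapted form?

isohofo

Substitution: /θ/ → /s/, /j/ → /h/, /v/ → /f/, giving /ishf/.
Under (C)V(N), the unsyllabifiable consonants are /s/, /h/, /f/ (only a nasal (/m/, /n/, or /ŋ/) is licensed in coda position; onsets are limited to one consonant).
Inserting the epenthetic vowel yields /s/ → /so/, /h/ → /ho/, /f/ → /fo/.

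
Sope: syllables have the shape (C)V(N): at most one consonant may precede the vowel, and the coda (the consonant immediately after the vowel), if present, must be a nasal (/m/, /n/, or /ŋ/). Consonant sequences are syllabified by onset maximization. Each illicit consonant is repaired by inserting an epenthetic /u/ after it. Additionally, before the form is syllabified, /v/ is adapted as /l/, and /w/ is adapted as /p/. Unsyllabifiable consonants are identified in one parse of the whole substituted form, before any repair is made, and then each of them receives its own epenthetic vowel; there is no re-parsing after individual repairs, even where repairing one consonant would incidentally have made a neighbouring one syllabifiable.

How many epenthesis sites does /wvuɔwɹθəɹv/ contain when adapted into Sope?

After substitution the input is /pluɔpɹθəɹl/.
The unsyllabifiable consonants are /p/, /p/, /ɹ/, /ɹ/, /l/; each receives one epenthetic vowel.

5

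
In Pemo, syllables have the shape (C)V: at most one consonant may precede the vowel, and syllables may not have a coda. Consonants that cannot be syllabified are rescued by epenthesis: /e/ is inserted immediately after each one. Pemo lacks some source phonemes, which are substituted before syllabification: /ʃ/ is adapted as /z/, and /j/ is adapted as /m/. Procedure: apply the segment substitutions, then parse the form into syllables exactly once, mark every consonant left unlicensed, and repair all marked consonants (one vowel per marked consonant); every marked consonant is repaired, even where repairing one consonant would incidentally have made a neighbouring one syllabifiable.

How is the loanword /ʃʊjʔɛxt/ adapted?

zʊmeʔɛxete

Substitution: /ʃ/ → /z/, /j/ → /m/, giving /zʊmʔɛxt/.
Syllabifying with onset maximization leaves /m/, /x/, /t/ stranded (no codas are permitted; onsets are limited to one consonant).
Inserting the epenthetic vowel yields /m/ → /me/, /x/ → /xe/, /t/ → /te/.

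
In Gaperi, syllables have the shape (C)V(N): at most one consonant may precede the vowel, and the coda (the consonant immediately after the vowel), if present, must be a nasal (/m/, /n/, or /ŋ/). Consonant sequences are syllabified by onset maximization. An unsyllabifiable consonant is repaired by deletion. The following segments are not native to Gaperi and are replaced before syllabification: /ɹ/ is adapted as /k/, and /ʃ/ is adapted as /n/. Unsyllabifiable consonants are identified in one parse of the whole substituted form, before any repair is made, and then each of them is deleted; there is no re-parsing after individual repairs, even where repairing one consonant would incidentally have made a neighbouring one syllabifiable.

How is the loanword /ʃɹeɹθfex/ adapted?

kefe

Substitution: /ʃ/ → /n/, /ɹ/ → /k/, giving /nkekθfex/.
The consonants /n/, /k/, /θ/, /x/ cannot be parsed into a legal (C)V(N) syllable (only a nasal (/m/, /n/, or /ŋ/) is licensed in coda position; onsets are limited to one consonant).
Deletion applies to /n/, /k/, /θ/, /x/.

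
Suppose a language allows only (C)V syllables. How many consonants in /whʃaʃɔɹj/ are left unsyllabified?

The consonants /w/, /h/, /ɹ/, /j/ cannot be parsed into a legal (C)V syllable (no codas are permitted; onsets are limited to one consonant).

4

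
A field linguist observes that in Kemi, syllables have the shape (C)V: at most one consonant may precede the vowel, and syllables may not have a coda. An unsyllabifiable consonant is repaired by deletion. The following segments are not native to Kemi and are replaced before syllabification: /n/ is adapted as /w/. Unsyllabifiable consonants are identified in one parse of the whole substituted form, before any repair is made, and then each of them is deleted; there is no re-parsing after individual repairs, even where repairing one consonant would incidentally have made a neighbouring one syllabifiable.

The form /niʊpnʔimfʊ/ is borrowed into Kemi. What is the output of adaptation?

Substitution: /n/ → /w/, giving /wiʊpwʔimfʊ/.
The consonants /p/, /w/, /m/ cannot be parsed into a legal (C)V syllable (no codas are permitted; onsets are limited to one consonant).
Deleting the stranded consonants removes /p/, /w/, /m/.

wiʊʔifʊ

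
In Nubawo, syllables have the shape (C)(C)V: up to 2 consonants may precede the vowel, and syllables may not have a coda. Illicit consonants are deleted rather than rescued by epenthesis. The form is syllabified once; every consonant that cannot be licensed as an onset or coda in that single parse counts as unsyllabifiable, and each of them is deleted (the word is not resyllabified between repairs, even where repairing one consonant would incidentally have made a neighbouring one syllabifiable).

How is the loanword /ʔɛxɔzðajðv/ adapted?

Under (C)(C)V, the unsyllabifiable consonants are /j/, /ð/, /v/ (no codas are permitted; onsets may contain at most 2 consonants).
Deletion applies to /j/, /ð/, /v/.

ʔɛxɔzða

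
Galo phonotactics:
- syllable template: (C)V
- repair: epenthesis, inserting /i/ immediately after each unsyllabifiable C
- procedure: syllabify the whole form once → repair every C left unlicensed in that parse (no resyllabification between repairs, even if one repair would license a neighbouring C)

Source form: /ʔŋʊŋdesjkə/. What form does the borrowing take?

ʔiŋʊŋidesijikə

The consonants /ʔ/, /ŋ/, /s/, /j/ cannot be parsed into a legal (C)V syllable (no codas are permitted; onsets are limited to one consonant).
Inserting the epenthetic vowel yields /ʔ/ → /ʔi/, /ŋ/ → /ŋi/, /s/ → /si/, /j/ → /ji/.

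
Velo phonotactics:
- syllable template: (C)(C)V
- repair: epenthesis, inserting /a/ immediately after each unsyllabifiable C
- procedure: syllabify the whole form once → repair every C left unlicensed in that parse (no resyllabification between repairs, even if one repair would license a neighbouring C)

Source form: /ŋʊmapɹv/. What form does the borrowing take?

The consonants /p/, /ɹ/, /v/ cannot be parsed into a legal (C)(C)V syllable (no codas are permitted; onsets may contain at most 2 consonants).
Inserting the epenthetic vowel yields /p/ → /pa/, /ɹ/ → /ɹa/, /v/ → /va/.

ŋʊmapaɹava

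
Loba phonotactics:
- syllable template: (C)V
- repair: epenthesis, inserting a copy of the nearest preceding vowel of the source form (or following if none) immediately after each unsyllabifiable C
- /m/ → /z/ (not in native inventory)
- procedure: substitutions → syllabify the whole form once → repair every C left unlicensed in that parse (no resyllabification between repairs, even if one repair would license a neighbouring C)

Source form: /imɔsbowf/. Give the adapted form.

Substitution: /m/ → /z/, giving /izɔsbowf/.
Under (C)V, the unsyllabifiable consonants are /s/, /w/, /f/ (no codas are permitted; onsets are limited to one consonant).
Each unlicensed consonant becomes the onset of a new syllable: /s/ → /sɔ/, /w/ → /wo/, /f/ → /fo/.

izɔsɔbowofo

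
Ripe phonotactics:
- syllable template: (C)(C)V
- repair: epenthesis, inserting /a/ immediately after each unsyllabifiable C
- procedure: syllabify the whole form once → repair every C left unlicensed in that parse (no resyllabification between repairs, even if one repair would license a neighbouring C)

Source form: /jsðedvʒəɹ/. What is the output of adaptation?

jasðedavʒəɹa

Syllabifying with onset maximization leaves /j/, /d/, /ɹ/ stranded (no codas are permitted; onsets may contain at most 2 consonants).
Inserting the epenthetic vowel yields /j/ → /ja/, /d/ → /da/, /ɹ/ → /ɹa/.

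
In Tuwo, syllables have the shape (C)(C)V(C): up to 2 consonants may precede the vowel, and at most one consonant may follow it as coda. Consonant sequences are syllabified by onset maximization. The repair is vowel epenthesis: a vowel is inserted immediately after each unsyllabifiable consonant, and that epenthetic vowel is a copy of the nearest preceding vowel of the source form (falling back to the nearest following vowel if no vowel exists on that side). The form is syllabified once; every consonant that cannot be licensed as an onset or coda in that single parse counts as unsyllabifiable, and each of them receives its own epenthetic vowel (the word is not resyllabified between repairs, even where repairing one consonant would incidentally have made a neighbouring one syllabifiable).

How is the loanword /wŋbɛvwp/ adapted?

Syllabifying with onset maximization leaves /w/, /w/, /p/ stranded (at most one coda consonant is licensed; onsets may contain at most 2 consonants).
Each unlicensed consonant becomes the onset of a new syllable: /w/ → /wɛ/, /w/ → /wɛ/, /p/ → /pɛ/.

wɛŋbɛvwɛpɛ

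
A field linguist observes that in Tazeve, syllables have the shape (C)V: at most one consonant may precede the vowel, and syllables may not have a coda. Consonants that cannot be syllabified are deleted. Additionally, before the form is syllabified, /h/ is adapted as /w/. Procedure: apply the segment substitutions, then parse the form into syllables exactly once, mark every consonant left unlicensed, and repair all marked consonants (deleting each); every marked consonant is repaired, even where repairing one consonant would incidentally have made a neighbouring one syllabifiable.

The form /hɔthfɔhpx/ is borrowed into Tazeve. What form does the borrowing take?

wɔfɔ

Substitution: /h/ → /w/, giving /wɔtwfɔwpx/.
Syllabifying with onset maximization leaves /t/, /w/, /w/, /p/, /x/ stranded (no codas are permitted; onsets are limited to one consonant).
Deletion applies to /t/, /w/, /w/, /p/, /x/.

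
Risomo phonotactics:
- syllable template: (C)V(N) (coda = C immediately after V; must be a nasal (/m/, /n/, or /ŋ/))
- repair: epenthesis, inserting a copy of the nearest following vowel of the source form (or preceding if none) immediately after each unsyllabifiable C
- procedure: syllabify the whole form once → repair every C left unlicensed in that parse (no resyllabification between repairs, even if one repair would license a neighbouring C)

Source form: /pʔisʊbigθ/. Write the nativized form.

Under (C)V(N), the unsyllabifiable consonants are /p/, /g/, /θ/ (only a nasal (/m/, /n/, or /ŋ/) is licensed in coda position; onsets are limited to one consonant).
Inserting the epenthetic vowel yields /p/ → /pi/, /g/ → /gi/, /θ/ → /θi/.

piʔisʊbigiθi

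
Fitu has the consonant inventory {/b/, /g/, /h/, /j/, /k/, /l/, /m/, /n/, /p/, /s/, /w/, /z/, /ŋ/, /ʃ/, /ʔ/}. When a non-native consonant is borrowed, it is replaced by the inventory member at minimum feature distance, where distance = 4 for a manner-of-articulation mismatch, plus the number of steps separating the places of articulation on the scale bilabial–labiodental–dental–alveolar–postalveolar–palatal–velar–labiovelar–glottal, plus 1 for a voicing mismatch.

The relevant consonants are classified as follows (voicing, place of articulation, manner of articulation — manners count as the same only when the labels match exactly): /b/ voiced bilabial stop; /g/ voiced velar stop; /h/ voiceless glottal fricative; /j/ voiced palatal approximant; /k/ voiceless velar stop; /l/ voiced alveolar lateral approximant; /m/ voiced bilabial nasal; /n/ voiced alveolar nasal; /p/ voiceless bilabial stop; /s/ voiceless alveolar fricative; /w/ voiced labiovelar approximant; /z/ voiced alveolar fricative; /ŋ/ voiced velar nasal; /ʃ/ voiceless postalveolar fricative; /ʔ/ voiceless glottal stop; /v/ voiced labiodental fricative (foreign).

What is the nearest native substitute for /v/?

/z/ is closest: same manner (fricative), place distance 2 (labiodental→alveolar), same voicing; total 2. Next closest is /s/ at distance 3.

z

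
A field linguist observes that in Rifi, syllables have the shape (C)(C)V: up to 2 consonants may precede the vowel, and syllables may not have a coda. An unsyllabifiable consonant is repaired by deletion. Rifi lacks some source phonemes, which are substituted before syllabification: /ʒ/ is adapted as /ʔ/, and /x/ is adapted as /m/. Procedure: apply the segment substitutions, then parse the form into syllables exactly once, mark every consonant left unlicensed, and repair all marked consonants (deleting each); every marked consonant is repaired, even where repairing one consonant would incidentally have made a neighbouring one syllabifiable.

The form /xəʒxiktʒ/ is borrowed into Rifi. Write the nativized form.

məʔmi

Substitution: /x/ → /m/, /ʒ/ → /ʔ/, giving /məʔmiktʔ/.
Under (C)(C)V, the unsyllabifiable consonants are /k/, /t/, /ʔ/ (no codas are permitted; onsets may contain at most 2 consonants).
Each unlicensed consonant is deleted: /k/, /t/, /ʔ/.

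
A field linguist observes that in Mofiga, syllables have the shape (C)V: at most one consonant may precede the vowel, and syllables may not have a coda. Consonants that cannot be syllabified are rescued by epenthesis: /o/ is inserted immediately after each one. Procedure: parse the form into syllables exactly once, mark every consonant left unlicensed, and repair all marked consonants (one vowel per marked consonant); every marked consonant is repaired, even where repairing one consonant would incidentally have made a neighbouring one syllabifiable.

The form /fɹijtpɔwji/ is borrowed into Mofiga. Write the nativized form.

foɹijotopɔwoji

Under (C)V, the unsyllabifiable consonants are /f/, /j/, /t/, /w/ (no codas are permitted; onsets are limited to one consonant).
Epenthesis after each stranded consonant: /f/ → /fo/, /j/ → /jo/, /t/ → /to/, /w/ → /wo/.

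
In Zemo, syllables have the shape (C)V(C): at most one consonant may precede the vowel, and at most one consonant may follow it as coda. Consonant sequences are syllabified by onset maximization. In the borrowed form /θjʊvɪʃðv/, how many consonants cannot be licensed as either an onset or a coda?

3

The consonants /θ/, /ð/, /v/ cannot be parsed into a legal (C)V(C) syllable (at most one coda consonant is licensed; onsets are limited to one consonant).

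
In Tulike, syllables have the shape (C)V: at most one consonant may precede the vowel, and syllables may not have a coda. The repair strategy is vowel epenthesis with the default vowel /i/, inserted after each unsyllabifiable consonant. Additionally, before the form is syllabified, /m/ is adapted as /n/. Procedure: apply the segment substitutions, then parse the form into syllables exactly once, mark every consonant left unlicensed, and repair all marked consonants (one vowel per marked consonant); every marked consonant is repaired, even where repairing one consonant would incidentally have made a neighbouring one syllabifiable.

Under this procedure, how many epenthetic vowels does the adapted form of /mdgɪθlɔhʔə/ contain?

4

After substitution the input is /ndgɪθlɔhʔə/.
The unsyllabifiable consonants are /n/, /d/, /θ/, /h/; each receives one epenthetic vowel.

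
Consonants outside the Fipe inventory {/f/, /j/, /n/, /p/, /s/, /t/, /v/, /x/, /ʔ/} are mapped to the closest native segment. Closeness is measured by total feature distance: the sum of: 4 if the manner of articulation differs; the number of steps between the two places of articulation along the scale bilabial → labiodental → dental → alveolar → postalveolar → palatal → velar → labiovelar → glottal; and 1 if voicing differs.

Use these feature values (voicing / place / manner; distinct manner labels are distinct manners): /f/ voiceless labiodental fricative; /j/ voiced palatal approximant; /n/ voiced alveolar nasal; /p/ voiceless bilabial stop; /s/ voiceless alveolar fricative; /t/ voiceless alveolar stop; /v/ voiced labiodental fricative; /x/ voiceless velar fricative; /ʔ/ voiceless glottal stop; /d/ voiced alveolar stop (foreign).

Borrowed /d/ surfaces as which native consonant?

/t/ is closest: same manner (stop), place distance 0 (alveolar→alveolar), voicing differs (+1); total 1. Next closest is /n/ at distance 4.

t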